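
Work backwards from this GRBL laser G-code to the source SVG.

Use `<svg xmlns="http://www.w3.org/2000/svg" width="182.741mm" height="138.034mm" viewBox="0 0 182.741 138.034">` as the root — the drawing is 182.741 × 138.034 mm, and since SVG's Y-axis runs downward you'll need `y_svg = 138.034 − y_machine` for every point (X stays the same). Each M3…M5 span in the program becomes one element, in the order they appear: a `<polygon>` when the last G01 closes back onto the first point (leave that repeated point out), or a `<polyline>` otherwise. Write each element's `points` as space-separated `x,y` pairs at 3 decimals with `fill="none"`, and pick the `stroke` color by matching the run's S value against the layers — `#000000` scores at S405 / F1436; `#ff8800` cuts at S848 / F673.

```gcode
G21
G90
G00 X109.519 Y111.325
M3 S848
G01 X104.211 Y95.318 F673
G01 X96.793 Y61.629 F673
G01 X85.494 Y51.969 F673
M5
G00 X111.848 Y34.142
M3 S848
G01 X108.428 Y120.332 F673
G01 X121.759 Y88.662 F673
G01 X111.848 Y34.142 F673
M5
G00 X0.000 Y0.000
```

Each laser-on run becomes one SVG element. Flip Y back into SVG space with y_svg = 138.034 − y_machine. Every run uses S848, so all elements get stroke `#ff8800` (cut).

Run 1: The run is open, so emit a `<polyline>` with points (Y-flipped): 109.519,26.709 104.211,42.716 96.793,76.405 85.494,86.065.

Run 2: The run returns to its start, so emit a `<polygon>` with points (Y-flipped): 111.848,103.892 108.428,17.702 121.759,49.372.

<svg xmlns="http://www.w3.org/2000/svg" width="182.741mm" height="138.034mm" viewBox="0 0 182.741 138.034">
  <polyline points="109.519,26.709 104.211,42.716 96.793,76.405 85.494,86.065" fill="none" stroke="#ff8800"/>
  <polygon points="111.848,103.892 108.428,17.702 121.759,49.372" fill="none" stroke="#ff8800"/>
</svg>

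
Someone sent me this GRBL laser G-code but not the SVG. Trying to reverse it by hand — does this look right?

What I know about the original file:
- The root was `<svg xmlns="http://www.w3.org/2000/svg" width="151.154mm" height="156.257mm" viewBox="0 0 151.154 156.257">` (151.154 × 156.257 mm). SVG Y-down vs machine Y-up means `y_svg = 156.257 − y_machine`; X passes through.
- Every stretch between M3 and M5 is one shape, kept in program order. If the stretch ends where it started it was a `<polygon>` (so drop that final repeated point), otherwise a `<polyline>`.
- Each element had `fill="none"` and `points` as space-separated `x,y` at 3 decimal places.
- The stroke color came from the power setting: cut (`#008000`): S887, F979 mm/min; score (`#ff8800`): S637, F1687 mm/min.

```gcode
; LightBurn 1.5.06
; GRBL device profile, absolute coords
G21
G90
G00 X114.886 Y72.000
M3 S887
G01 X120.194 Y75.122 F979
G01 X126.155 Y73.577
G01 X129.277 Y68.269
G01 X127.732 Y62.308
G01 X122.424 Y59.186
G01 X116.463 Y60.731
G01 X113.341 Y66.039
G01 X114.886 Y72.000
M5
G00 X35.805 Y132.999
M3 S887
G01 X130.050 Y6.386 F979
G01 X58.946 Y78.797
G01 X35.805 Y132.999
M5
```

y_svg = 156.257 − y_m. Every run uses S887, so all elements get stroke `#008000` (cut).

[1] closed run; points: 114.886,84.257 120.194,81.135 126.155,82.680 129.277,87.988 127.732,93.949 122.424,97.071 116.463,95.526 113.341,90.218

[2] closed run; points: 35.805,23.258 130.050,149.871 58.946,77.460

<svg xmlns="http://www.w3.org/2000/svg" width="151.154mm" height="156.257mm" viewBox="0 0 151.154 156.257">
  <polygon points="114.886,84.257 120.194,81.135 126.155,82.680 129.277,87.988 127.732,93.949 122.424,97.071 116.463,95.526 113.341,90.218" fill="none" stroke="#008000"/>
  <polygon points="35.805,23.258 130.050,149.871 58.946,77.460" fill="none" stroke="#008000"/>
</svg>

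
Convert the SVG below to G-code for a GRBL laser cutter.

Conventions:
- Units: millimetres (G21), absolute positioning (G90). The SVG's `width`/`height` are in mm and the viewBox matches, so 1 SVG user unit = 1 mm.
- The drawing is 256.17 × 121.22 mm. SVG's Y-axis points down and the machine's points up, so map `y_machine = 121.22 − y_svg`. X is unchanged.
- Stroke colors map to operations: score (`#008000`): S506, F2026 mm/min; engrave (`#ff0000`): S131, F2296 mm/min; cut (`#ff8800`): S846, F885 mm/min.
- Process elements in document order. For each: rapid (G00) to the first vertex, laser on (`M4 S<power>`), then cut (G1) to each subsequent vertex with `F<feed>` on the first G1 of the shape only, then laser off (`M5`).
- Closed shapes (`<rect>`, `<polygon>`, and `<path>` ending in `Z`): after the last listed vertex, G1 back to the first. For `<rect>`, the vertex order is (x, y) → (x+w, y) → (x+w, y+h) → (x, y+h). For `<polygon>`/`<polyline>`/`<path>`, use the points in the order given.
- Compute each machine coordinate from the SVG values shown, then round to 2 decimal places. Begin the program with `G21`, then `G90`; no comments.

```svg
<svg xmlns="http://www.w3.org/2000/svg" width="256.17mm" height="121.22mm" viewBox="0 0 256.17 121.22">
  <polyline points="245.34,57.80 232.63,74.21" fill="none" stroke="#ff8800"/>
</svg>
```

G21
G90
G00 X245.34 Y63.42
M4 S846
G1 X232.63 Y47.01 F885
M5

Since the viewBox matches the mm dimensions, user units are millimetres directly. The only transform is the Y-flip y_m = 121.22 − y_svg.

Shape 1 is a line segment drawn with `<polyline>`. Its stroke #ff8800 means cut at S846, F885. After flipping Y the toolpath is (245.34,63.42) → (232.63,47.01).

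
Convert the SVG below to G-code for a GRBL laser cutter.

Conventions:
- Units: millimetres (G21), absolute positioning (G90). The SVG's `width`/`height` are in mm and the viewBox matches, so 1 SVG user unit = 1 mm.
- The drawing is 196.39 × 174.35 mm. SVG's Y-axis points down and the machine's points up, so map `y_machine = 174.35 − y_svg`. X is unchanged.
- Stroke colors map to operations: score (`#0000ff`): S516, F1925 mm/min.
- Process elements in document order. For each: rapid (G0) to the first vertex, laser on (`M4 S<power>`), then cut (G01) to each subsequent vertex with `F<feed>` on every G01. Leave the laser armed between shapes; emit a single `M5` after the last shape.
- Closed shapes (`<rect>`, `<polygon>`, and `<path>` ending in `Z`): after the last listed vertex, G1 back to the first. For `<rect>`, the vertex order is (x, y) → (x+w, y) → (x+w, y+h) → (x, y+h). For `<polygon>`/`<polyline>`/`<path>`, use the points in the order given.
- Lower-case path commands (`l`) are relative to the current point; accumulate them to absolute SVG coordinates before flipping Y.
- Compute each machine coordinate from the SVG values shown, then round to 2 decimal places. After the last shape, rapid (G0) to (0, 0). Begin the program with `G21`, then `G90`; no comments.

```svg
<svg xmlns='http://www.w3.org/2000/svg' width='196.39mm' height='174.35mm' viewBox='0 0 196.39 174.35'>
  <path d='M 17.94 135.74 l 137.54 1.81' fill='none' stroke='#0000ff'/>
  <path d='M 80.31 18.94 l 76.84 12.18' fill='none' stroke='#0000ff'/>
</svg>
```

G21
G90
G0 X17.94 Y38.61
M4 S516
G01 X155.48 Y36.80 F1925
G0 X80.31 Y155.41
M4 S516
G01 X157.15 Y143.23 F1925
M5
G0 X0.00 Y0.00

Since the viewBox matches the mm dimensions, user units are millimetres directly. The only transform is the Y-flip y_m = 174.35 − y_svg.

Shape 1 is a line segment drawn with `<path>`. Its stroke #0000ff means score at S516, F1925. After flipping Y the toolpath is (17.94,38.61) → (155.48,36.80).

Shape 2 is a line segment drawn with `<path>`. Its stroke #0000ff means score at S516, F1925. After flipping Y the toolpath is (80.31,155.41) → (157.15,143.23).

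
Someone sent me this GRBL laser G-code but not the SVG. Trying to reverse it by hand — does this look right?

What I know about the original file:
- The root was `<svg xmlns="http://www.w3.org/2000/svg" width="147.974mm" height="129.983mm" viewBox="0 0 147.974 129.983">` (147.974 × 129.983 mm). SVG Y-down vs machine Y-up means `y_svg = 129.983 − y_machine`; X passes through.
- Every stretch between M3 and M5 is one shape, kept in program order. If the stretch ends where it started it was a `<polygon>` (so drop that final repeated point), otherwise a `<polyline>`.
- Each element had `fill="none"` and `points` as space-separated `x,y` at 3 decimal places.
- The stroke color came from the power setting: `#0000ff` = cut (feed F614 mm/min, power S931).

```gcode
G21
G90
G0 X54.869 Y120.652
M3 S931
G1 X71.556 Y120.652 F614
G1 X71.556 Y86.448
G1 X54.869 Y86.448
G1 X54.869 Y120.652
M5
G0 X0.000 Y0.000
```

<svg xmlns="http://www.w3.org/2000/svg" width="147.974mm" height="129.983mm" viewBox="0 0 147.974 129.983">
  <polygon points="54.869,9.331 71.556,9.331 71.556,43.535 54.869,43.535" fill="none" stroke="#0000ff"/>
</svg>

Each laser-on run becomes one SVG element. Flip Y back into SVG space with y_svg = 129.983 − y_machine. Every run uses S931, so all elements get stroke `#0000ff` (cut).

Run 1: The run returns to its start, so emit a `<polygon>` with points (Y-flipped): 54.869,9.331 71.556,9.331 71.556,43.535 54.869,43.535.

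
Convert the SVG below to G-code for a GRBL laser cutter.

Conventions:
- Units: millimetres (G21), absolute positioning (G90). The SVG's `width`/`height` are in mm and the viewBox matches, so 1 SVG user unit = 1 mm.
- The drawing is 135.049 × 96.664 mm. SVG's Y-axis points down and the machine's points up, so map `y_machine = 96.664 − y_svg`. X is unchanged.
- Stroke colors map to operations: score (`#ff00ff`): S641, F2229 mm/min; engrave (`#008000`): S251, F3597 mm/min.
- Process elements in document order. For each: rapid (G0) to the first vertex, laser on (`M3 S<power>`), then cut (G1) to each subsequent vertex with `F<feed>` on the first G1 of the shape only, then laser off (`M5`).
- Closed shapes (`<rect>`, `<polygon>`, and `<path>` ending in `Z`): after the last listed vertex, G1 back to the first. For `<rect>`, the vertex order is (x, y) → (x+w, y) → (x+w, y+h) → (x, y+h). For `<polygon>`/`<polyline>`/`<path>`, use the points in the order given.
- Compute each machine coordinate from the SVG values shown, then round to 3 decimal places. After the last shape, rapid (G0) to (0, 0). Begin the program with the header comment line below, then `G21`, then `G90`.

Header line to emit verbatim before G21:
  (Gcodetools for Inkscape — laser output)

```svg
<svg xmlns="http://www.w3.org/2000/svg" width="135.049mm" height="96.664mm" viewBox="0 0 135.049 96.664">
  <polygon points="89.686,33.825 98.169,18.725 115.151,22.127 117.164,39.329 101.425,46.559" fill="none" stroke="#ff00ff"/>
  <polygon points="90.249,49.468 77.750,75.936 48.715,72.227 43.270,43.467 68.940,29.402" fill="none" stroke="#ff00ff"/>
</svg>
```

(Gcodetools for Inkscape — laser output)
G21
G90
G0 X89.686 Y62.839
M3 S641
G1 X98.169 Y77.939 F2229
G1 X115.151 Y74.537
G1 X117.164 Y57.335
G1 X101.425 Y50.105
G1 X89.686 Y62.839
M5
G0 X90.249 Y47.196
M3 S641
G1 X77.750 Y20.728 F2229
G1 X48.715 Y24.437
G1 X43.270 Y53.197
G1 X68.940 Y67.262
G1 X90.249 Y47.196
M5
G0 X0.000 Y0.000

Since the viewBox matches the mm dimensions, user units are millimetres directly. The only transform is the Y-flip y_m = 96.664 − y_svg.

Shape 1 is a regular polygon drawn with `<polygon>`. Its stroke #ff00ff means score at S641, F2229. After flipping Y the toolpath is (89.686,62.839) → (98.169,77.939) → (115.151,74.537) → (117.164,57.335) → (101.425,50.105) → (89.686,62.839), returning to the start.

Shape 2 is a regular polygon drawn with `<polygon>`. Its stroke #ff00ff means score at S641, F2229. After flipping Y the toolpath is (90.249,47.196) → (77.750,20.728) → (48.715,24.437) → (43.270,53.197) → (68.940,67.262) → (90.249,47.196), returning to the start.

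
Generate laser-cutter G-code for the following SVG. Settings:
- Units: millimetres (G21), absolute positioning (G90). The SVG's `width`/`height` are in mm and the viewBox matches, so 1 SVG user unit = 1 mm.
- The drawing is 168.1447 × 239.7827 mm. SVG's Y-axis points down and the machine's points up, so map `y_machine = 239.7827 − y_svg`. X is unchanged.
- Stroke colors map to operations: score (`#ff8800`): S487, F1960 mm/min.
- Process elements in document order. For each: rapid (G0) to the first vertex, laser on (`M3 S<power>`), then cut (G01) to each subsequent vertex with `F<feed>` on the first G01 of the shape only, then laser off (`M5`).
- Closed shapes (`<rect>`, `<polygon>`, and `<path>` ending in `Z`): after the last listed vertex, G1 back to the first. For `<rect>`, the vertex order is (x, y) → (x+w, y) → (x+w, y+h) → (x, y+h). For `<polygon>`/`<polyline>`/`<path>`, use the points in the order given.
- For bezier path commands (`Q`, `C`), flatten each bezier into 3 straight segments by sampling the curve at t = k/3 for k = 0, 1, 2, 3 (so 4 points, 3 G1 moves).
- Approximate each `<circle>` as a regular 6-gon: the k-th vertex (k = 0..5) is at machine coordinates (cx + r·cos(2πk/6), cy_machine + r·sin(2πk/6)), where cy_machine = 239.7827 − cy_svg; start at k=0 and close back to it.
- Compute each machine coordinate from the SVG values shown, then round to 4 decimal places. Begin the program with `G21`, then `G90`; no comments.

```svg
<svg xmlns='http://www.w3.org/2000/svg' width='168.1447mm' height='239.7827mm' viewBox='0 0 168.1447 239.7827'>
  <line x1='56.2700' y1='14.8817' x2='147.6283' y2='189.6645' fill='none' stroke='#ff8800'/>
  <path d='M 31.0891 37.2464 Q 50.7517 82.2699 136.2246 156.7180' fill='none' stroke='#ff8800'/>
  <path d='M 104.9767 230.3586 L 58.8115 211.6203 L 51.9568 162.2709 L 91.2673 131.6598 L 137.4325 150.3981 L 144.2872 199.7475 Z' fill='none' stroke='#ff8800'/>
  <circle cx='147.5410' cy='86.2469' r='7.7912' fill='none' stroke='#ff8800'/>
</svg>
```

viewBox `0 0 168.1447 239.7827` with mm width/height → 1 unit = 1 mm. Flip: y_m = 239.7827 − y_svg.

**Shape 1** — `<line>` line segment, stroke `#ff8800` → score (S487, F1960). Machine vertices: (56.2700,224.9010) → (147.6283,50.1182). Open path.

**Shape 2** — `<path>` quadratic bezier, stroke `#ff8800` → score (S487, F1960). Control points (SVG): P0=(31.0891,37.2464), P1=(50.7517,82.2699), P2=(136.2246,156.7180); sampled at t=k/3. Machine vertices: (31.0891,202.5363) → (51.5098,169.2512) → (86.5549,129.4274) → (136.2246,83.0647). Open path.

**Shape 3** — `<path>` regular polygon, stroke `#ff8800` → score (S487, F1960). Machine vertices: (104.9767,9.4241) → (58.8115,28.1624) → (51.9568,77.5118) → (91.2673,108.1229) → (137.4325,89.3846) → (144.2872,40.0352) → (104.9767,9.4241). Closed: final G1 returns to the first vertex.

**Shape 4** — `<circle>` circle, stroke `#ff8800` → score (S487, F1960). Machine vertices: (155.3322,153.5358) → (151.4366,160.2832) → (143.6454,160.2832) → (139.7498,153.5358) → (143.6454,146.7884) → (151.4366,146.7884) → (155.3322,153.5358). Closed: final G1 returns to the first vertex.

G21
G90
G0 X56.2700 Y224.9010
M3 S487
G01 X147.6283 Y50.1182 F1960
M5
G0 X31.0891 Y202.5363
M3 S487
G01 X51.5098 Y169.2512 F1960
G01 X86.5549 Y129.4274
G01 X136.2246 Y83.0647
M5
G0 X104.9767 Y9.4241
M3 S487
G01 X58.8115 Y28.1624 F1960
G01 X51.9568 Y77.5118
G01 X91.2673 Y108.1229
G01 X137.4325 Y89.3846
G01 X144.2872 Y40.0352
G01 X104.9767 Y9.4241
M5
G0 X155.3322 Y153.5358
M3 S487
G01 X151.4366 Y160.2832 F1960
G01 X143.6454 Y160.2832
G01 X139.7498 Y153.5358
G01 X143.6454 Y146.7884
G01 X151.4366 Y146.7884
G01 X155.3322 Y153.5358
M5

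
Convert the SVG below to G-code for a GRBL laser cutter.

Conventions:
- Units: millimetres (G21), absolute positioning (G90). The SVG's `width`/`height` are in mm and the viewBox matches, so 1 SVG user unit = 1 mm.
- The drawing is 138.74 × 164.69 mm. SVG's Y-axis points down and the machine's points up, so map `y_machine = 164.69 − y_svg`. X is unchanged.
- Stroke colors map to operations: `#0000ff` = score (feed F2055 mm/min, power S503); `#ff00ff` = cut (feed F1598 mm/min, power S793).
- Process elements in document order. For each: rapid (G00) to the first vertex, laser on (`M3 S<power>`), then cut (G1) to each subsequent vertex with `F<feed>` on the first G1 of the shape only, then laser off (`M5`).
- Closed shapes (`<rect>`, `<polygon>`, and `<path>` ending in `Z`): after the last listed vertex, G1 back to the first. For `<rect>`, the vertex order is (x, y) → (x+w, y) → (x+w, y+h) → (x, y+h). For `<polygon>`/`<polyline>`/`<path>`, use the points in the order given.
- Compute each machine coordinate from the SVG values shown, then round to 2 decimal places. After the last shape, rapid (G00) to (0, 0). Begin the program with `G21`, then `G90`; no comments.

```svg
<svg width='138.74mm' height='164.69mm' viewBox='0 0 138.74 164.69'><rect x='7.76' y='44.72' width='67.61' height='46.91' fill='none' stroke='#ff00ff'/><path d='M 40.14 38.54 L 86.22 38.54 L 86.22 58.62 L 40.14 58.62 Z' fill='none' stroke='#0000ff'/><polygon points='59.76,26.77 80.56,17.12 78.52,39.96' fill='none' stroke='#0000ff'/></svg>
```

1 u = 1 mm; y_m = 164.69 − y.

[1] `<rect>` rectangle, #ff00ff→cut S793 F1598: (7.76,119.97) → (75.37,119.97) → (75.37,73.06) → (7.76,73.06) → (7.76,119.97) (closed)

[2] `<path>` rectangle, #0000ff→score S503 F2055: (40.14,126.15) → (86.22,126.15) → (86.22,106.07) → (40.14,106.07) → (40.14,126.15) (closed)

[3] `<polygon>` regular polygon, #0000ff→score S503 F2055: (59.76,137.92) → (80.56,147.57) → (78.52,124.73) → (59.76,137.92) (closed)

G21
G90
G00 X7.76 Y119.97
M3 S793
G1 X75.37 Y119.97 F1598
G1 X75.37 Y73.06
G1 X7.76 Y73.06
G1 X7.76 Y119.97
M5
G00 X40.14 Y126.15
M3 S503
G1 X86.22 Y126.15 F2055
G1 X86.22 Y106.07
G1 X40.14 Y106.07
G1 X40.14 Y126.15
M5
G00 X59.76 Y137.92
M3 S503
G1 X80.56 Y147.57 F2055
G1 X78.52 Y124.73
G1 X59.76 Y137.92
M5
G00 X0.00 Y0.00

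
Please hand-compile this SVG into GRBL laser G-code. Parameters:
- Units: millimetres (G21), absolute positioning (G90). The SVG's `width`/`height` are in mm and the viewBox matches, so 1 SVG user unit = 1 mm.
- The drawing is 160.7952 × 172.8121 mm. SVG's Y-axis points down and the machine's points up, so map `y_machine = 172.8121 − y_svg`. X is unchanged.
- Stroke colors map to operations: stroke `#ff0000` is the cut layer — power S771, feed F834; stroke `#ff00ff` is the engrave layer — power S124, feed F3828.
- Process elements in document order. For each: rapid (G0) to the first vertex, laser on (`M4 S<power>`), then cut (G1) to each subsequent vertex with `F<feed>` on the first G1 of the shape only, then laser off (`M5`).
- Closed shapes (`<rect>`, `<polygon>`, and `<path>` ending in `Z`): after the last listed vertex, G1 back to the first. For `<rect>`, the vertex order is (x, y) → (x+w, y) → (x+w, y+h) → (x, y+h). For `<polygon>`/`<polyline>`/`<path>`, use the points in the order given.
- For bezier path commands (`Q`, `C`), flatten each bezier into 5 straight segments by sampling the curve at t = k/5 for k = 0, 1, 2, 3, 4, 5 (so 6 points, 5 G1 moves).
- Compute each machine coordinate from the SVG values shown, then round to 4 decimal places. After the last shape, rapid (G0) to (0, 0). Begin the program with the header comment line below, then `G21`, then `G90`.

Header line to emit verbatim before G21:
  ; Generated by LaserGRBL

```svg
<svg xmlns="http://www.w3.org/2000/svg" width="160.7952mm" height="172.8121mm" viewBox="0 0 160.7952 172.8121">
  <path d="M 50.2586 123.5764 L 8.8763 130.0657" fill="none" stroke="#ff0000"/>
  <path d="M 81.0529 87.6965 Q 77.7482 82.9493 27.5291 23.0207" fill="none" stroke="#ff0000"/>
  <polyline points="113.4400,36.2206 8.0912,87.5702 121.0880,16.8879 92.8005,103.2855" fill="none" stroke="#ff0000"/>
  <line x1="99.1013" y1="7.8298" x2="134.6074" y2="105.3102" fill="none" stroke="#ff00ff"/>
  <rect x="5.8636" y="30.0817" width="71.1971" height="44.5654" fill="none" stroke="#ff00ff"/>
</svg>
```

; Generated by LaserGRBL
G21
G90
G0 X50.2586 Y49.2357
M4 S771
G1 X8.8763 Y42.7464 F834
M5
G0 X81.0529 Y85.1156
M4 S771
G1 X77.8544 Y89.2217 F834
G1 X70.9028 Y97.7424
G1 X60.1981 Y110.6775
G1 X45.7402 Y128.0272
G1 X27.5291 Y149.7914
M5
G0 X113.4400 Y136.5915
M4 S771
G1 X8.0912 Y85.2419 F834
G1 X121.0880 Y155.9242
G1 X92.8005 Y69.5266
M5
G0 X99.1013 Y164.9823
M4 S124
G1 X134.6074 Y67.5019 F3828
M5
G0 X5.8636 Y142.7304
M4 S124
G1 X77.0607 Y142.7304 F3828
G1 X77.0607 Y98.1650
G1 X5.8636 Y98.1650
G1 X5.8636 Y142.7304
M5
G0 X0.0000 Y0.0000

1 u = 1 mm; y_m = 172.8121 − y.

[1] `<path>` line segment, #ff0000→cut S771 F834: (50.2586,49.2357) → (8.8763,42.7464)

[2] `<path>` quadratic bezier, #ff0000→cut S771 F834: (81.0529,85.1156) → (77.8544,89.2217) → (70.9028,97.7424) → (60.1981,110.6775) → (45.7402,128.0272) → (27.5291,149.7914)

[3] `<polyline>` open polyline, #ff0000→cut S771 F834: (113.4400,136.5915) → (8.0912,85.2419) → (121.0880,155.9242) → (92.8005,69.5266)

[4] `<line>` line segment, #ff00ff→engrave S124 F3828: (99.1013,164.9823) → (134.6074,67.5019)

[5] `<rect>` rectangle, #ff00ff→engrave S124 F3828: (5.8636,142.7304) → (77.0607,142.7304) → (77.0607,98.1650) → (5.8636,98.1650) → (5.8636,142.7304) (closed)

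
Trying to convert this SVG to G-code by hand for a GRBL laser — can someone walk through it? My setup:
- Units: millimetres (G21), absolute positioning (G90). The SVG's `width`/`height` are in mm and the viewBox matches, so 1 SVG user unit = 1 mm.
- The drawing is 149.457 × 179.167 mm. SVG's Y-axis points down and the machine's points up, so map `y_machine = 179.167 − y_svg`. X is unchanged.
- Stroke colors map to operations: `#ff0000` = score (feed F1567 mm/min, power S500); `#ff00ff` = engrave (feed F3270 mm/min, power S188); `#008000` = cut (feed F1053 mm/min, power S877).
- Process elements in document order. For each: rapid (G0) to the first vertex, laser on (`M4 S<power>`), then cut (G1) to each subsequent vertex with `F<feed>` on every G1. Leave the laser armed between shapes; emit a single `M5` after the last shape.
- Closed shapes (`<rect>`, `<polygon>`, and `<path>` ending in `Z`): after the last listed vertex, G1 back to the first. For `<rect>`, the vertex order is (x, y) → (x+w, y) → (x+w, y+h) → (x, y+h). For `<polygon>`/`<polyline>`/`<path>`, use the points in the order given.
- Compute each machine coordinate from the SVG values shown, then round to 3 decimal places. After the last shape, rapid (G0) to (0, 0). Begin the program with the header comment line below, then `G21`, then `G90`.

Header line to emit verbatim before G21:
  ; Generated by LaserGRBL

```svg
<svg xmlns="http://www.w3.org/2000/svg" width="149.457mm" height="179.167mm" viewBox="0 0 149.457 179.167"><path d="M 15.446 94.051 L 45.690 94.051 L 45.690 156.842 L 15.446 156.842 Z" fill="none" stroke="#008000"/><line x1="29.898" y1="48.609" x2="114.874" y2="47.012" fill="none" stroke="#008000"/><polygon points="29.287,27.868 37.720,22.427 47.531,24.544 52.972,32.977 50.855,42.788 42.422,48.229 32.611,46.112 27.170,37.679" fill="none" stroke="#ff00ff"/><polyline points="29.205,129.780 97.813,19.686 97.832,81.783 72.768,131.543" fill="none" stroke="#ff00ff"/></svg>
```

; Generated by LaserGRBL
G21
G90
G0 X15.446 Y85.116
M4 S877
G1 X45.690 Y85.116 F1053
G1 X45.690 Y22.325 F1053
G1 X15.446 Y22.325 F1053
G1 X15.446 Y85.116 F1053
G0 X29.898 Y130.558
M4 S877
G1 X114.874 Y132.155 F1053
G0 X29.287 Y151.299
M4 S188
G1 X37.720 Y156.740 F3270
G1 X47.531 Y154.623 F3270
G1 X52.972 Y146.190 F3270
G1 X50.855 Y136.379 F3270
G1 X42.422 Y130.938 F3270
G1 X32.611 Y133.055 F3270
G1 X27.170 Y141.488 F3270
G1 X29.287 Y151.299 F3270
G0 X29.205 Y49.387
M4 S188
G1 X97.813 Y159.481 F3270
G1 X97.832 Y97.384 F3270
G1 X72.768 Y47.624 F3270
M5
G0 X0.000 Y0.000

Since the viewBox matches the mm dimensions, user units are millimetres directly. The only transform is the Y-flip y_m = 179.167 − y_svg.

Shape 1 is a rectangle drawn with `<path>`. Its stroke #008000 means cut at S877, F1053. After flipping Y the toolpath is (15.446,85.116) → (45.690,85.116) → (45.690,22.325) → (15.446,22.325) → (15.446,85.116), returning to the start.

Shape 2 is a line segment drawn with `<line>`. Its stroke #008000 means cut at S877, F1053. After flipping Y the toolpath is (29.898,130.558) → (114.874,132.155).

Shape 3 is a regular polygon drawn with `<polygon>`. Its stroke #ff00ff means engrave at S188, F3270. After flipping Y the toolpath is (29.287,151.299) → (37.720,156.740) → (47.531,154.623) → (52.972,146.190) → (50.855,136.379) → (42.422,130.938) → (32.611,133.055) → (27.170,141.488) → (29.287,151.299), returning to the start.

Shape 4 is a open polyline drawn with `<polyline>`. Its stroke #ff00ff means engrave at S188, F3270. After flipping Y the toolpath is (29.205,49.387) → (97.813,159.481) → (97.832,97.384) → (72.768,47.624).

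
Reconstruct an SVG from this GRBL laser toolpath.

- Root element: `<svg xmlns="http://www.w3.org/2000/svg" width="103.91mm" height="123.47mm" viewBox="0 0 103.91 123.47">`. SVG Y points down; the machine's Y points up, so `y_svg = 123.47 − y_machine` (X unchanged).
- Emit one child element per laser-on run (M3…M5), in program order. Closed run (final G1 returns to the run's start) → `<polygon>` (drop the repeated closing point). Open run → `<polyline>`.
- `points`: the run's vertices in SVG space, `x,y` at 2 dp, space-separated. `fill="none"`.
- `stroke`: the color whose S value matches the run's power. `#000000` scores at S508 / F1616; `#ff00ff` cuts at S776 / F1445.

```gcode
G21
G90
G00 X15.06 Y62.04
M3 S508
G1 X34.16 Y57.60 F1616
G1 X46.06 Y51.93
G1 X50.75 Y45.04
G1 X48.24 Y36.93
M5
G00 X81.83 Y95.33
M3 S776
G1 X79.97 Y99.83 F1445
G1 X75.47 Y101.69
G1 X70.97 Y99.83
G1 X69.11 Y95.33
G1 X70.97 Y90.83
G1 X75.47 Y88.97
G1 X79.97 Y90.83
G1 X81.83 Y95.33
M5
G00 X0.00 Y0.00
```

<svg xmlns="http://www.w3.org/2000/svg" width="103.91mm" height="123.47mm" viewBox="0 0 103.91 123.47">
  <polyline points="15.06,61.43 34.16,65.87 46.06,71.54 50.75,78.43 48.24,86.54" fill="none" stroke="#000000"/>
  <polygon points="81.83,28.14 79.97,23.64 75.47,21.78 70.97,23.64 69.11,28.14 70.97,32.64 75.47,34.50 79.97,32.64" fill="none" stroke="#ff00ff"/>
</svg>

y_svg = 123.47 − y_m.

[1] S508→`#000000` (score); open run; points: 15.06,61.43 34.16,65.87 46.06,71.54 50.75,78.43 48.24,86.54

[2] S776→`#ff00ff` (cut); closed run; points: 81.83,28.14 79.97,23.64 75.47,21.78 70.97,23.64 69.11,28.14 70.97,32.64 75.47,34.50 79.97,32.64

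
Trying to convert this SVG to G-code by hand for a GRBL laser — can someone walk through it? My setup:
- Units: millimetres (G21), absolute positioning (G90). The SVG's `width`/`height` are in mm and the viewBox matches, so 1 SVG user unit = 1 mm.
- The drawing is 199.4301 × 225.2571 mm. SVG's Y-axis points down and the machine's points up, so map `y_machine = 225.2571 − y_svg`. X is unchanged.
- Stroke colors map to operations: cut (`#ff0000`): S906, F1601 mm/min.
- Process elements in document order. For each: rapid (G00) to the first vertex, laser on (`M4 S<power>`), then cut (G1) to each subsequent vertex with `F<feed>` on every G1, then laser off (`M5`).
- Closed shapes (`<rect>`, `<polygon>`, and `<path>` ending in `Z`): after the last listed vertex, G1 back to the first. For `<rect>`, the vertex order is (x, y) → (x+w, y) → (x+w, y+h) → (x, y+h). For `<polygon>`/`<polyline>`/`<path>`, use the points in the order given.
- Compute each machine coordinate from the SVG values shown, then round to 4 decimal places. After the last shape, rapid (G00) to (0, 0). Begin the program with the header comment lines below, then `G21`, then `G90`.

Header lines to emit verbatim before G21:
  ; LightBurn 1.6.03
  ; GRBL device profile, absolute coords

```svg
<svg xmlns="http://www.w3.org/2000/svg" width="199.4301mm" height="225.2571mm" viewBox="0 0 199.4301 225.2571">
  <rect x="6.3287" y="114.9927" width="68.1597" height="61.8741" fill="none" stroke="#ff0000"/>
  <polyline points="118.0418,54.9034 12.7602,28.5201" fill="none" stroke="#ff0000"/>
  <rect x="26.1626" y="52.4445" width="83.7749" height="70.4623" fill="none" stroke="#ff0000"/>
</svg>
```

1 u = 1 mm; y_m = 225.2571 − y.

[1] `<rect>` rectangle, #ff0000→cut S906 F1601: (6.3287,110.2644) → (74.4884,110.2644) → (74.4884,48.3903) → (6.3287,48.3903) → (6.3287,110.2644) (closed)

[2] `<polyline>` line segment, #ff0000→cut S906 F1601: (118.0418,170.3537) → (12.7602,196.7370)

[3] `<rect>` rectangle, #ff0000→cut S906 F1601: (26.1626,172.8126) → (109.9375,172.8126) → (109.9375,102.3503) → (26.1626,102.3503) → (26.1626,172.8126) (closed)

; LightBurn 1.6.03
; GRBL device profile, absolute coords
G21
G90
G00 X6.3287 Y110.2644
M4 S906
G1 X74.4884 Y110.2644 F1601
G1 X74.4884 Y48.3903 F1601
G1 X6.3287 Y48.3903 F1601
G1 X6.3287 Y110.2644 F1601
M5
G00 X118.0418 Y170.3537
M4 S906
G1 X12.7602 Y196.7370 F1601
M5
G00 X26.1626 Y172.8126
M4 S906
G1 X109.9375 Y172.8126 F1601
G1 X109.9375 Y102.3503 F1601
G1 X26.1626 Y102.3503 F1601
G1 X26.1626 Y172.8126 F1601
M5
G00 X0.0000 Y0.0000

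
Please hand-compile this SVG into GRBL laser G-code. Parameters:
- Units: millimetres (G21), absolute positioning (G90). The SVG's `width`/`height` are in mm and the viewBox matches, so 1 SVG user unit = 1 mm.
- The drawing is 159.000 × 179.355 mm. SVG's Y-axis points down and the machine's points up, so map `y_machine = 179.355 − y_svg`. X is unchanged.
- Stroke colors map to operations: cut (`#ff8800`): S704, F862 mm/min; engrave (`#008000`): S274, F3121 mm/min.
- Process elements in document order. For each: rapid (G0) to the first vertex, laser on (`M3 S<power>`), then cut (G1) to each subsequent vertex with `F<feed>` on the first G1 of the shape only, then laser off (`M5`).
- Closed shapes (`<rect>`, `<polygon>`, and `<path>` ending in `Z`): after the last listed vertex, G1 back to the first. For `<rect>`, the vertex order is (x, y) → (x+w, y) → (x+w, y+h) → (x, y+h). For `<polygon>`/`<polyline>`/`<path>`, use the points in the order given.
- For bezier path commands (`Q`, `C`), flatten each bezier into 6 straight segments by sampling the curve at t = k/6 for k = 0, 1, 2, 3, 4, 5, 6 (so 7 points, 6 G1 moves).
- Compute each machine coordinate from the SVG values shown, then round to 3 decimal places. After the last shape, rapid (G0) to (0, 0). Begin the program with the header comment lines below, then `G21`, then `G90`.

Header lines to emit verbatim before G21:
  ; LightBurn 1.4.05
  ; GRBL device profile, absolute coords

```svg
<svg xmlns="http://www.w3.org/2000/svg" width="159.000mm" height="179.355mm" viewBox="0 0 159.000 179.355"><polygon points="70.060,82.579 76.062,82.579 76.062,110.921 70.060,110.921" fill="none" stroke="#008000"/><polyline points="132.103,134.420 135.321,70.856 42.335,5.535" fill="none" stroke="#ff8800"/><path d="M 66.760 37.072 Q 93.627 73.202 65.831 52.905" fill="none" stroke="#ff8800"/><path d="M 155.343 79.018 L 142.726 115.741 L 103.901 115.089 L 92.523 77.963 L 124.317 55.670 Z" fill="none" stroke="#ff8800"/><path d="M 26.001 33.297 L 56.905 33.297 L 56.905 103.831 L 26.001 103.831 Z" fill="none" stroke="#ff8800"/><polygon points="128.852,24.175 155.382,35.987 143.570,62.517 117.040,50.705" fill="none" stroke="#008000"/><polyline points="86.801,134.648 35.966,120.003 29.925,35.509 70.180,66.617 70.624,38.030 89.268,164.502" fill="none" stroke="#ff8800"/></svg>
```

; LightBurn 1.4.05
; GRBL device profile, absolute coords
G21
G90
G0 X70.060 Y96.776
M3 S274
G1 X76.062 Y96.776 F3121
G1 X76.062 Y68.434
G1 X70.060 Y68.434
G1 X70.060 Y96.776
M5
G0 X132.103 Y44.935
M3 S704
G1 X135.321 Y108.499 F862
G1 X42.335 Y173.820
M5
G0 X66.760 Y142.283
M3 S704
G1 X74.197 Y131.807 F862
G1 X78.598 Y124.466
G1 X79.961 Y120.260
G1 X78.288 Y119.188
G1 X73.578 Y121.252
G1 X65.831 Y126.450
M5
G0 X155.343 Y100.337
M3 S704
G1 X142.726 Y63.614 F862
G1 X103.901 Y64.266
G1 X92.523 Y101.392
G1 X124.317 Y123.685
G1 X155.343 Y100.337
M5
G0 X26.001 Y146.058
M3 S704
G1 X56.905 Y146.058 F862
G1 X56.905 Y75.524
G1 X26.001 Y75.524
G1 X26.001 Y146.058
M5
G0 X128.852 Y155.180
M3 S274
G1 X155.382 Y143.368 F3121
G1 X143.570 Y116.838
G1 X117.040 Y128.650
G1 X128.852 Y155.180
M5
G0 X86.801 Y44.707
M3 S704
G1 X35.966 Y59.352 F862
G1 X29.925 Y143.846
G1 X70.180 Y112.738
G1 X70.624 Y141.325
G1 X89.268 Y14.853
M5
G0 X0.000 Y0.000

1 u = 1 mm; y_m = 179.355 − y.

[1] `<polygon>` rectangle, #008000→engrave S274 F3121: (70.060,96.776) → (76.062,96.776) → (76.062,68.434) → (70.060,68.434) → (70.060,96.776) (closed)

[2] `<polyline>` open polyline, #ff8800→cut S704 F862: (132.103,44.935) → (135.321,108.499) → (42.335,173.820)

[3] `<path>` quadratic bezier, #ff8800→cut S704 F862: (66.760,142.283) → (74.197,131.807) → (78.598,124.466) → (79.961,120.260) → (78.288,119.188) → (73.578,121.252) → (65.831,126.450)

[4] `<path>` regular polygon, #ff8800→cut S704 F862: (155.343,100.337) → (142.726,63.614) → (103.901,64.266) → (92.523,101.392) → (124.317,123.685) → (155.343,100.337) (closed)

[5] `<path>` rectangle, #ff8800→cut S704 F862: (26.001,146.058) → (56.905,146.058) → (56.905,75.524) → (26.001,75.524) → (26.001,146.058) (closed)

[6] `<polygon>` regular polygon, #008000→engrave S274 F3121: (128.852,155.180) → (155.382,143.368) → (143.570,116.838) → (117.040,128.650) → (128.852,155.180) (closed)

[7] `<polyline>` open polyline, #ff8800→cut S704 F862: (86.801,44.707) → (35.966,59.352) → (29.925,143.846) → (70.180,112.738) → (70.624,141.325) → (89.268,14.853)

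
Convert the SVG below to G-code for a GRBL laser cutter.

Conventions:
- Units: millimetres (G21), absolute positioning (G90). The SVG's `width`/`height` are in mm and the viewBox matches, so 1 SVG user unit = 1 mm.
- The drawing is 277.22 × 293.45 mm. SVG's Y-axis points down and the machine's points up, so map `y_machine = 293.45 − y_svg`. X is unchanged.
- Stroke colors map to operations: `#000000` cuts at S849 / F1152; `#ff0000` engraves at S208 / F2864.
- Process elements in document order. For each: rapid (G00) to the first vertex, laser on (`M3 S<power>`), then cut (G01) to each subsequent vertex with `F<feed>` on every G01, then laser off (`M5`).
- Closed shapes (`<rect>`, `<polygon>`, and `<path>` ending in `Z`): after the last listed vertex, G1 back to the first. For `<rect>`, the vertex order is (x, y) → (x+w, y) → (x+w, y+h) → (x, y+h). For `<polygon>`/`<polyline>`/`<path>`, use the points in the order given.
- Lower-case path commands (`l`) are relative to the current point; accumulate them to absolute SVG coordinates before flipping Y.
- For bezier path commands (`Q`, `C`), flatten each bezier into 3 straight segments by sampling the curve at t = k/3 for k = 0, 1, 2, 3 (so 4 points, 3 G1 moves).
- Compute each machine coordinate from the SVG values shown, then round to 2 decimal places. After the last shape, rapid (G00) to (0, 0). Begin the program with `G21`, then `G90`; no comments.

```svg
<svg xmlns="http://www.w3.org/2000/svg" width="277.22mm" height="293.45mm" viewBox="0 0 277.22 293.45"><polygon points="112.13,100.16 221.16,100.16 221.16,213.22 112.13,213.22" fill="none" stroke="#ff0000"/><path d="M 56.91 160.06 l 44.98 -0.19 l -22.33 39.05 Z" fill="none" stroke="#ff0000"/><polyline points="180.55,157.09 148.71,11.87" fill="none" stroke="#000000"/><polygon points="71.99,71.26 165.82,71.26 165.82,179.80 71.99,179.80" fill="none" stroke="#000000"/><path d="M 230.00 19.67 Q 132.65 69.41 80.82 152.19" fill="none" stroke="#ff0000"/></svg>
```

G21
G90
G00 X112.13 Y193.29
M3 S208
G01 X221.16 Y193.29 F2864
G01 X221.16 Y80.23 F2864
G01 X112.13 Y80.23 F2864
G01 X112.13 Y193.29 F2864
M5
G00 X56.91 Y133.39
M3 S208
G01 X101.89 Y133.58 F2864
G01 X79.56 Y94.53 F2864
G01 X56.91 Y133.39 F2864
M5
G00 X180.55 Y136.36
M3 S849
G01 X148.71 Y281.58 F1152
M5
G00 X71.99 Y222.19
M3 S849
G01 X165.82 Y222.19 F1152
G01 X165.82 Y113.65 F1152
G01 X71.99 Y113.65 F1152
G01 X71.99 Y222.19 F1152
M5
G00 X230.00 Y273.78
M3 S208
G01 X170.16 Y236.95 F2864
G01 X120.43 Y192.78 F2864
G01 X80.82 Y141.26 F2864
M5
G00 X0.00 Y0.00

1 u = 1 mm; y_m = 293.45 − y.

[1] `<polygon>` rectangle, #ff0000→engrave S208 F2864: (112.13,193.29) → (221.16,193.29) → (221.16,80.23) → (112.13,80.23) → (112.13,193.29) (closed)

[2] `<path>` regular polygon, #ff0000→engrave S208 F2864: (56.91,133.39) → (101.89,133.58) → (79.56,94.53) → (56.91,133.39) (closed)

[3] `<polyline>` line segment, #000000→cut S849 F1152: (180.55,136.36) → (148.71,281.58)

[4] `<polygon>` rectangle, #000000→cut S849 F1152: (71.99,222.19) → (165.82,222.19) → (165.82,113.65) → (71.99,113.65) → (71.99,222.19) (closed)

[5] `<path>` quadratic bezier, #ff0000→engrave S208 F2864: (230.00,273.78) → (170.16,236.95) → (120.43,192.78) → (80.82,141.26)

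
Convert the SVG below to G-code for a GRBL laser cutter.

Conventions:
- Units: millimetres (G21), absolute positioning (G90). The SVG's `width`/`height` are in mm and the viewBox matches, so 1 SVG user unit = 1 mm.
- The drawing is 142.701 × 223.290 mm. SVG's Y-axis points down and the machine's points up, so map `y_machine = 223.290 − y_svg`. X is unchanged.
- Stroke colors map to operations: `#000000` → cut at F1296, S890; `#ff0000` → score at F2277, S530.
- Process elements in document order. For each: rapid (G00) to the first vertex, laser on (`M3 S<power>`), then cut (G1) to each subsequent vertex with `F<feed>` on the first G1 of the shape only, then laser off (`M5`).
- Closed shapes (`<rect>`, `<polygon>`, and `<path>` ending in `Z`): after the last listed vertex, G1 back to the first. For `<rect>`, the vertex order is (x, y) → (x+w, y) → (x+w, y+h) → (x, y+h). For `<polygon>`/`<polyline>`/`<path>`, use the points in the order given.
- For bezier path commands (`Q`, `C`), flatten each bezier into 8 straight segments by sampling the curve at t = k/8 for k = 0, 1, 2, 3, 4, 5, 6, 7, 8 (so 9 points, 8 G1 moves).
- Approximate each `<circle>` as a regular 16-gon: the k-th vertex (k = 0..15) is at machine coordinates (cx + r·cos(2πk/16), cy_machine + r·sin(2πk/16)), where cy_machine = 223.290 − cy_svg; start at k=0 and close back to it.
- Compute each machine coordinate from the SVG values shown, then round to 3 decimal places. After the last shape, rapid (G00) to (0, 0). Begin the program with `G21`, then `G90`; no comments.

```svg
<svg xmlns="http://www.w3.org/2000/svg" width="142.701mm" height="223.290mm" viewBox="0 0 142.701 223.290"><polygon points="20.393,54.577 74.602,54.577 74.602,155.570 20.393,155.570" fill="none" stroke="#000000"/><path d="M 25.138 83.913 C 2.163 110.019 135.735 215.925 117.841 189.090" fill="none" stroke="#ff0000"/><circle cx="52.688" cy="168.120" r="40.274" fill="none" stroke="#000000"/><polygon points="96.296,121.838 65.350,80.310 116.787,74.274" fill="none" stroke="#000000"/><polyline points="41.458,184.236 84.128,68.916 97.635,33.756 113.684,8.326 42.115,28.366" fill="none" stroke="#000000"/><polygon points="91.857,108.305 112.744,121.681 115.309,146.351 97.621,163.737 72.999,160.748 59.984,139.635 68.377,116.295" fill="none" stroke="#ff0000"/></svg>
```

viewBox `0 0 142.701 223.290` with mm width/height → 1 unit = 1 mm. Flip: y_m = 223.290 − y_svg.

**Shape 1** — `<polygon>` rectangle, stroke `#000000` → cut (S890, F1296). Machine vertices: (20.393,168.713) → (74.602,168.713) → (74.602,67.720) → (20.393,67.720) → (20.393,168.713). Closed: final G1 returns to the first vertex.

**Shape 2** — `<path>` cubic bezier, stroke `#ff0000` → score (S530, F2277). Control points (SVG): P0=(25.138,83.913), P1=(2.163,110.019), P2=(135.735,215.925), P3=(117.841,189.090); sampled at t=k/8. Machine vertices: (25.138,139.377) → (23.259,126.262) → (32.447,108.156) → (49.092,87.550) → (69.584,66.936) → (90.315,48.803) → (107.674,35.642) → (118.053,29.944) → (117.841,34.200). Open path.

**Shape 3** — `<circle>` circle, stroke `#000000` → cut (S890, F1296). Machine vertices: (92.962,55.170) → (89.896,70.582) → (81.166,83.648) → (68.100,92.378) → (52.688,95.444) → (37.276,92.378) → (24.210,83.648) → (15.480,70.582) → (12.414,55.170) → (15.480,39.758) → (24.210,26.692) → (37.276,17.962) → (52.688,14.896) → (68.100,17.962) → (81.166,26.692) → (89.896,39.758) → (92.962,55.170). Closed: final G1 returns to the first vertex.

**Shape 4** — `<polygon>` regular polygon, stroke `#000000` → cut (S890, F1296). Machine vertices: (96.296,101.452) → (65.350,142.980) → (116.787,149.016) → (96.296,101.452). Closed: final G1 returns to the first vertex.

**Shape 5** — `<polyline>` open polyline, stroke `#000000` → cut (S890, F1296). Machine vertices: (41.458,39.054) → (84.128,154.374) → (97.635,189.534) → (113.684,214.964) → (42.115,194.924). Open path.

**Shape 6** — `<polygon>` regular polygon, stroke `#ff0000` → score (S530, F2277). Machine vertices: (91.857,114.985) → (112.744,101.609) → (115.309,76.939) → (97.621,59.553) → (72.999,62.542) → (59.984,83.655) → (68.377,106.995) → (91.857,114.985). Closed: final G1 returns to the first vertex.

G21
G90
G00 X20.393 Y168.713
M3 S890
G1 X74.602 Y168.713 F1296
G1 X74.602 Y67.720
G1 X20.393 Y67.720
G1 X20.393 Y168.713
M5
G00 X25.138 Y139.377
M3 S530
G1 X23.259 Y126.262 F2277
G1 X32.447 Y108.156
G1 X49.092 Y87.550
G1 X69.584 Y66.936
G1 X90.315 Y48.803
G1 X107.674 Y35.642
G1 X118.053 Y29.944
G1 X117.841 Y34.200
M5
G00 X92.962 Y55.170
M3 S890
G1 X89.896 Y70.582 F1296
G1 X81.166 Y83.648
G1 X68.100 Y92.378
G1 X52.688 Y95.444
G1 X37.276 Y92.378
G1 X24.210 Y83.648
G1 X15.480 Y70.582
G1 X12.414 Y55.170
G1 X15.480 Y39.758
G1 X24.210 Y26.692
G1 X37.276 Y17.962
G1 X52.688 Y14.896
G1 X68.100 Y17.962
G1 X81.166 Y26.692
G1 X89.896 Y39.758
G1 X92.962 Y55.170
M5
G00 X96.296 Y101.452
M3 S890
G1 X65.350 Y142.980 F1296
G1 X116.787 Y149.016
G1 X96.296 Y101.452
M5
G00 X41.458 Y39.054
M3 S890
G1 X84.128 Y154.374 F1296
G1 X97.635 Y189.534
G1 X113.684 Y214.964
G1 X42.115 Y194.924
M5
G00 X91.857 Y114.985
M3 S530
G1 X112.744 Y101.609 F2277
G1 X115.309 Y76.939
G1 X97.621 Y59.553
G1 X72.999 Y62.542
G1 X59.984 Y83.655
G1 X68.377 Y106.995
G1 X91.857 Y114.985
M5
G00 X0.000 Y0.000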